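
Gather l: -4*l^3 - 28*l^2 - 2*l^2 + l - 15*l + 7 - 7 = -4*l^3 - 30*l^2 - 14*l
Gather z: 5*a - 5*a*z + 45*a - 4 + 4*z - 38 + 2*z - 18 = 50*a + z*(6 - 5*a) - 60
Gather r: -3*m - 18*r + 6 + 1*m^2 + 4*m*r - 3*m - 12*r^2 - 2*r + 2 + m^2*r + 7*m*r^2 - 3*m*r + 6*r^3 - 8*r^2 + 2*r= m^2 - 6*m + 6*r^3 + r^2*(7*m - 20) + r*(m^2 + m - 18) + 8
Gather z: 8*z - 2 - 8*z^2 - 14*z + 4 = -8*z^2 - 6*z + 2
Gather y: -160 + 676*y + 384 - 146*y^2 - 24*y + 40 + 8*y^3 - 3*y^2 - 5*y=8*y^3 - 149*y^2 + 647*y + 264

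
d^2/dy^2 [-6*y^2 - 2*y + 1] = -12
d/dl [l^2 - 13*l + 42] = 2*l - 13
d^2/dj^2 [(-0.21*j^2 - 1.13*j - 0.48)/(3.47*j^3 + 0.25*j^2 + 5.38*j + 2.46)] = (-5.05717799999999*j^6 - 81.637302*j^5 - 51.714798*j^4 + 61.048714*j^3 + 62.580204*j^2 + 24.880356*j + 0.172752000000003)/(41.781923*j^9 + 9.030675*j^8 + 194.990751*j^7 + 116.880367*j^6 + 315.124254*j^5 + 297.718086*j^4 + 238.570228*j^3 + 218.148372*j^2 + 97.672824*j + 14.886936)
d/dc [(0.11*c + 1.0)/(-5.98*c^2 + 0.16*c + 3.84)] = (0.6578*c^2 + 11.96*c + 0.2624)/(35.7604*c^4 - 1.9136*c^3 - 45.9008*c^2 + 1.2288*c + 14.7456)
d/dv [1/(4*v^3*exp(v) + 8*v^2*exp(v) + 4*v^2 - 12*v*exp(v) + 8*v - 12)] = (-v^3*exp(v) - 5*v^2*exp(v) - v*exp(v) - 2*v + 3*exp(v) - 2)/(4*(v^3*exp(v) + 2*v^2*exp(v) + v^2 - 3*v*exp(v) + 2*v - 3)^2)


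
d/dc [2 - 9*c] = -9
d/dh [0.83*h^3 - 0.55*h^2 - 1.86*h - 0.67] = 2.49*h^2 - 1.1*h - 1.86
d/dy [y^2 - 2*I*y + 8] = 2*y - 2*I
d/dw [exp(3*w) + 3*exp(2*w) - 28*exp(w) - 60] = (3*exp(2*w) + 6*exp(w) - 28)*exp(w)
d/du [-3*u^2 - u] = -6*u - 1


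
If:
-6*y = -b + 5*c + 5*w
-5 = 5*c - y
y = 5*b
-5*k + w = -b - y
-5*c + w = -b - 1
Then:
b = 35/54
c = -19/54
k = 13/135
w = -92/27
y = 175/54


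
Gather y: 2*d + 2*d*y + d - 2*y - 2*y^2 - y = 3*d - 2*y^2 + y*(2*d - 3)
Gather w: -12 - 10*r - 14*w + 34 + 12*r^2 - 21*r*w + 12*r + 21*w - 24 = 12*r^2 + 2*r + w*(7 - 21*r) - 2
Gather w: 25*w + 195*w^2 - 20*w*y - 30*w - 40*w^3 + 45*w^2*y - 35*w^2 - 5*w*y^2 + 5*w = -40*w^3 + w^2*(45*y + 160) + w*(-5*y^2 - 20*y)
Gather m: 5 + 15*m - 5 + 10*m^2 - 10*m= 10*m^2 + 5*m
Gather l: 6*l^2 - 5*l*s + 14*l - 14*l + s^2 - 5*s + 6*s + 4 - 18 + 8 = 6*l^2 - 5*l*s + s^2 + s - 6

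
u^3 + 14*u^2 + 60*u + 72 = (u + 2)*(u + 6)^2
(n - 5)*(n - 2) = n^2 - 7*n + 10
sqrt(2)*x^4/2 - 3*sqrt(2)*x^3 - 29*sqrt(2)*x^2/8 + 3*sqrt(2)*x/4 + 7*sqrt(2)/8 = (x/2 + 1/2)*(x - 7)*(x - 1/2)*(sqrt(2)*x + sqrt(2)/2)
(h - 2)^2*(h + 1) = h^3 - 3*h^2 + 4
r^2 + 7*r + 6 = (r + 1)*(r + 6)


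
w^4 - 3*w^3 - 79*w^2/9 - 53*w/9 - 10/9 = (w - 5)*(w + 1/3)*(w + 2/3)*(w + 1)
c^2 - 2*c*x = c*(c - 2*x)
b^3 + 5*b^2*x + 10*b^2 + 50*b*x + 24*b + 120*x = (b + 4)*(b + 6)*(b + 5*x)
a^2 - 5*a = a*(a - 5)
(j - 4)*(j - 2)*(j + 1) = j^3 - 5*j^2 + 2*j + 8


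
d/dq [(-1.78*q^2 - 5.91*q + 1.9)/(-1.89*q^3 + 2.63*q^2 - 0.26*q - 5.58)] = (-3.3642*q^4 - 22.3398*q^3 + 26.7791*q^2 + 9.8708*q + 33.4718)/(3.5721*q^6 - 9.9414*q^5 + 7.8997*q^4 + 19.7248*q^3 - 29.2832*q^2 + 2.9016*q + 31.1364)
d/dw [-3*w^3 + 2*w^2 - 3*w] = -9*w^2 + 4*w - 3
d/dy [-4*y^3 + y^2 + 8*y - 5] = -12*y^2 + 2*y + 8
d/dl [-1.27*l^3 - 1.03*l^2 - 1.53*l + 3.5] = -3.81*l^2 - 2.06*l - 1.53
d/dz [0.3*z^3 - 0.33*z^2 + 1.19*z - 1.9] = 0.9*z^2 - 0.66*z + 1.19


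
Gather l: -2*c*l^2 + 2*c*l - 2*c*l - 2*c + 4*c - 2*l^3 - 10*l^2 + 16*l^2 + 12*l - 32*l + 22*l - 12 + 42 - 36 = 2*c - 2*l^3 + l^2*(6 - 2*c) + 2*l - 6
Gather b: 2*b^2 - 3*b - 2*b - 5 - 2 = 2*b^2 - 5*b - 7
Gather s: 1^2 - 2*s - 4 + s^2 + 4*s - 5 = s^2 + 2*s - 8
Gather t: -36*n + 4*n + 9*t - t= -32*n + 8*t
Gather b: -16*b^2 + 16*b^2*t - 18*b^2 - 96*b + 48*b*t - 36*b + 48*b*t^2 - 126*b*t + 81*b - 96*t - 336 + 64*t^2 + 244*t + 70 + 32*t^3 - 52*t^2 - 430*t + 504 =b^2*(16*t - 34) + b*(48*t^2 - 78*t - 51) + 32*t^3 + 12*t^2 - 282*t + 238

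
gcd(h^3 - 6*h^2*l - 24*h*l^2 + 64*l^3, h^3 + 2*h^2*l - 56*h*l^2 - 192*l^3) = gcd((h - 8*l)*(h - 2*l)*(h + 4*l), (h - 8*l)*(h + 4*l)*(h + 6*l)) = h^2 - 4*h*l - 32*l^2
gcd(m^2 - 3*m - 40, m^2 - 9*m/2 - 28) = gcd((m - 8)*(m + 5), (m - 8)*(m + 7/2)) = m - 8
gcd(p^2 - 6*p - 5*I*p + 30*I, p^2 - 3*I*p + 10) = p - 5*I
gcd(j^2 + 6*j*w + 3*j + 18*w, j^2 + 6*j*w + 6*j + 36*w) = j + 6*w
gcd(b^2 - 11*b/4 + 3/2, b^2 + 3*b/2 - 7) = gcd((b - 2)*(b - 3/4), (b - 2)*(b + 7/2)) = b - 2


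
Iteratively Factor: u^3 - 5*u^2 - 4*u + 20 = (u + 2)*(u^2 - 7*u + 10) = (u - 5)*(u + 2)*(u - 2)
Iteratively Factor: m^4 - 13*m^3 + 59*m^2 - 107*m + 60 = (m - 1)*(m^3 - 12*m^2 + 47*m - 60) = (m - 4)*(m - 1)*(m^2 - 8*m + 15) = (m - 5)*(m - 4)*(m - 1)*(m - 3)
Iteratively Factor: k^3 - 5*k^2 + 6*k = (k)*(k^2 - 5*k + 6) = k*(k - 3)*(k - 2)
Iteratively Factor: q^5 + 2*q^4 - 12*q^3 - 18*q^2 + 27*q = (q - 3)*(q^4 + 5*q^3 + 3*q^2 - 9*q) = (q - 3)*(q + 3)*(q^3 + 2*q^2 - 3*q) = q*(q - 3)*(q + 3)*(q^2 + 2*q - 3) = q*(q - 3)*(q + 3)^2*(q - 1)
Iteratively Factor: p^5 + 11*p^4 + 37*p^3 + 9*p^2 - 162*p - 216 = (p + 4)*(p^4 + 7*p^3 + 9*p^2 - 27*p - 54) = (p - 2)*(p + 4)*(p^3 + 9*p^2 + 27*p + 27) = (p - 2)*(p + 3)*(p + 4)*(p^2 + 6*p + 9) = (p - 2)*(p + 3)^2*(p + 4)*(p + 3)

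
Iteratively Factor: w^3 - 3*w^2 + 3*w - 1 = (w - 1)*(w^2 - 2*w + 1) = (w - 1)^2*(w - 1)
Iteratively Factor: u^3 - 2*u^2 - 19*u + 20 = (u - 5)*(u^2 + 3*u - 4) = (u - 5)*(u + 4)*(u - 1)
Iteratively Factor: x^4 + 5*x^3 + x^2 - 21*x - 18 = (x + 3)*(x^3 + 2*x^2 - 5*x - 6) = (x + 3)^2*(x^2 - x - 2) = (x - 2)*(x + 3)^2*(x + 1)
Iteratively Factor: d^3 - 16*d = (d - 4)*(d^2 + 4*d) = (d - 4)*(d + 4)*(d)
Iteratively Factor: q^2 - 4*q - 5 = (q - 5)*(q + 1)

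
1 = 1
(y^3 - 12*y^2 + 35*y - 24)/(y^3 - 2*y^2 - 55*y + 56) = (y - 3)/(y + 7)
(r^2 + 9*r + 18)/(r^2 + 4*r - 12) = (r + 3)/(r - 2)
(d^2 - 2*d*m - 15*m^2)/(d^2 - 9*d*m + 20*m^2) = (d + 3*m)/(d - 4*m)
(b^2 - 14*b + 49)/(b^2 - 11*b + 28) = (b - 7)/(b - 4)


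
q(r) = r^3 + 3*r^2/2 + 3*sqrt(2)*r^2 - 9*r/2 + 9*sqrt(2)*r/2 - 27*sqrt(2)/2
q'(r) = 3*r^2 + 3*r + 6*sqrt(2)*r - 9/2 + 9*sqrt(2)/2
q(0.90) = -12.03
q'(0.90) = 14.63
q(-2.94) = -0.35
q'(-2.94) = -5.97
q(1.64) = 3.82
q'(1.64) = 28.77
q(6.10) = 432.94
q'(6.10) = 183.55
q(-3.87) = 1.74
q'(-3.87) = 2.35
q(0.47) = -16.84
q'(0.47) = 7.92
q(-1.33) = -13.77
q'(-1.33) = -8.10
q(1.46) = -1.02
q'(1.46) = 25.03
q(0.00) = -19.09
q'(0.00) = 1.86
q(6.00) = 414.83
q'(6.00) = 178.78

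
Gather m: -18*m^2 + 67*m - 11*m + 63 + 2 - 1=-18*m^2 + 56*m + 64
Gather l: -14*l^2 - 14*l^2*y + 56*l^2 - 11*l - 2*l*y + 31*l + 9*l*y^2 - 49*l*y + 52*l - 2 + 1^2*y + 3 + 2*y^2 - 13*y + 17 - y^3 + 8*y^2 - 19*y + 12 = l^2*(42 - 14*y) + l*(9*y^2 - 51*y + 72) - y^3 + 10*y^2 - 31*y + 30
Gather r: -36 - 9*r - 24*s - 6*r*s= r*(-6*s - 9) - 24*s - 36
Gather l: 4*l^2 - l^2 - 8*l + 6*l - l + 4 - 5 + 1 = 3*l^2 - 3*l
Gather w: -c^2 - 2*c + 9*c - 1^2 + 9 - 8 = -c^2 + 7*c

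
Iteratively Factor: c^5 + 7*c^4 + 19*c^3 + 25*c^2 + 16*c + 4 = (c + 2)*(c^4 + 5*c^3 + 9*c^2 + 7*c + 2) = (c + 1)*(c + 2)*(c^3 + 4*c^2 + 5*c + 2) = (c + 1)*(c + 2)^2*(c^2 + 2*c + 1) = (c + 1)^2*(c + 2)^2*(c + 1)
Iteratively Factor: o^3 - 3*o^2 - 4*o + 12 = (o - 2)*(o^2 - o - 6) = (o - 3)*(o - 2)*(o + 2)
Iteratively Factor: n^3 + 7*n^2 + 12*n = (n + 3)*(n^2 + 4*n) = (n + 3)*(n + 4)*(n)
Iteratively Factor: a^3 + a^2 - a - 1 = (a - 1)*(a^2 + 2*a + 1) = (a - 1)*(a + 1)*(a + 1)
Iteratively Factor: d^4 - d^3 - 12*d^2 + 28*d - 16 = (d - 2)*(d^3 + d^2 - 10*d + 8) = (d - 2)*(d - 1)*(d^2 + 2*d - 8) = (d - 2)*(d - 1)*(d + 4)*(d - 2)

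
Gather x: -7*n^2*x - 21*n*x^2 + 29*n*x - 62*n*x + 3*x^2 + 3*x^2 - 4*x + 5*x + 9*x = x^2*(6 - 21*n) + x*(-7*n^2 - 33*n + 10)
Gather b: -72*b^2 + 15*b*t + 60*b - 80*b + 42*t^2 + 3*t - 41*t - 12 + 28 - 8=-72*b^2 + b*(15*t - 20) + 42*t^2 - 38*t + 8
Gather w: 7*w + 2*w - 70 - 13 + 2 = 9*w - 81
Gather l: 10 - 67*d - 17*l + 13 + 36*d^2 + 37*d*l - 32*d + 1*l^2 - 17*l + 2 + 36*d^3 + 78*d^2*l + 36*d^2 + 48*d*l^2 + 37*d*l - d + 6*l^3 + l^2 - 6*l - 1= 36*d^3 + 72*d^2 - 100*d + 6*l^3 + l^2*(48*d + 2) + l*(78*d^2 + 74*d - 40) + 24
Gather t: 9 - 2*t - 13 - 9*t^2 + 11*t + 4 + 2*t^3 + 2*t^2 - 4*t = 2*t^3 - 7*t^2 + 5*t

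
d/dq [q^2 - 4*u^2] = 2*q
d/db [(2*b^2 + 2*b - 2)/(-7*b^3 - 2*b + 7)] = 2*(-(2*b + 1)*(7*b^3 + 2*b - 7) + (21*b^2 + 2)*(b^2 + b - 1))/(7*b^3 + 2*b - 7)^2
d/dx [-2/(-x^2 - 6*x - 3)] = 4*(-x - 3)/(x^2 + 6*x + 3)^2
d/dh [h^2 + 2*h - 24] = 2*h + 2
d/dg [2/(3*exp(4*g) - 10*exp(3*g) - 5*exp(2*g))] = 4*(-6*exp(2*g) + 15*exp(g) + 5)*exp(-2*g)/(-3*exp(2*g) + 10*exp(g) + 5)^2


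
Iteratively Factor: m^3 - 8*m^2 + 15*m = (m)*(m^2 - 8*m + 15) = m*(m - 5)*(m - 3)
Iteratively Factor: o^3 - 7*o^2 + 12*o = (o - 4)*(o^2 - 3*o) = (o - 4)*(o - 3)*(o)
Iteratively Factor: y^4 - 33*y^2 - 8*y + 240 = (y - 3)*(y^3 + 3*y^2 - 24*y - 80) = (y - 3)*(y + 4)*(y^2 - y - 20) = (y - 5)*(y - 3)*(y + 4)*(y + 4)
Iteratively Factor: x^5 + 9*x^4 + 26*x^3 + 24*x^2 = (x)*(x^4 + 9*x^3 + 26*x^2 + 24*x) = x*(x + 3)*(x^3 + 6*x^2 + 8*x) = x*(x + 2)*(x + 3)*(x^2 + 4*x) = x^2*(x + 2)*(x + 3)*(x + 4)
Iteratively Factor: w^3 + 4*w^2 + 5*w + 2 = (w + 1)*(w^2 + 3*w + 2) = (w + 1)^2*(w + 2)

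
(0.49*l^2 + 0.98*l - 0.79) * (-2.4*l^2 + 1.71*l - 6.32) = -1.176*l^4 - 1.5141*l^3 + 0.475*l^2 - 7.5445*l + 4.9928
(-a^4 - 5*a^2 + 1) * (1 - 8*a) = 8*a^5 - a^4 + 40*a^3 - 5*a^2 - 8*a + 1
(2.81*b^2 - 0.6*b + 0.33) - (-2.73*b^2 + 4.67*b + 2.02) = 5.54*b^2 - 5.27*b - 1.69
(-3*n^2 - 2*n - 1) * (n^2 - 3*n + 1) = -3*n^4 + 7*n^3 + 2*n^2 + n - 1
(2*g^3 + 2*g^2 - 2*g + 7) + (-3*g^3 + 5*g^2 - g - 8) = -g^3 + 7*g^2 - 3*g - 1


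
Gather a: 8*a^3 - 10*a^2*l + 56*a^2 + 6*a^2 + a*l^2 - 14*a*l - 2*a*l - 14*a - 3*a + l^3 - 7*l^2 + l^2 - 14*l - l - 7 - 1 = 8*a^3 + a^2*(62 - 10*l) + a*(l^2 - 16*l - 17) + l^3 - 6*l^2 - 15*l - 8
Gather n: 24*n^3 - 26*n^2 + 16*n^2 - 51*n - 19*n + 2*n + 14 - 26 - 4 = 24*n^3 - 10*n^2 - 68*n - 16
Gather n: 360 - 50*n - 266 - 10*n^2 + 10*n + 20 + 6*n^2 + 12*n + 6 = -4*n^2 - 28*n + 120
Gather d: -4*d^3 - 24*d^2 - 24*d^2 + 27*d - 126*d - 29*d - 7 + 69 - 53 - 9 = -4*d^3 - 48*d^2 - 128*d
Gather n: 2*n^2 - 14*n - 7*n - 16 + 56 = 2*n^2 - 21*n + 40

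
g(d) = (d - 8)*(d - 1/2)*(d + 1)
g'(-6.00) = 193.50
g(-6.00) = -455.00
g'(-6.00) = 193.50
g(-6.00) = -455.00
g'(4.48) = -11.49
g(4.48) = -76.77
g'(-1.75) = 30.94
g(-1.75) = -16.45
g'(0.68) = -13.31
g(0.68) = -2.21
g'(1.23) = -18.41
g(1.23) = -11.02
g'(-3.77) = 94.69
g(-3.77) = -139.21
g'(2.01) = -22.53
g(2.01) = -27.23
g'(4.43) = -12.08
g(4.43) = -76.18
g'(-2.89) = 63.91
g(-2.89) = -69.77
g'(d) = (d - 8)*(d - 1/2) + (d - 8)*(d + 1) + (d - 1/2)*(d + 1) = 3*d^2 - 15*d - 9/2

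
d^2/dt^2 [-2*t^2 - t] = -4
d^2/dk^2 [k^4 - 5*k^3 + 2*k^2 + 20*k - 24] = 12*k^2 - 30*k + 4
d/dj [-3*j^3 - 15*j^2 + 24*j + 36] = -9*j^2 - 30*j + 24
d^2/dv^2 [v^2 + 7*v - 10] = 2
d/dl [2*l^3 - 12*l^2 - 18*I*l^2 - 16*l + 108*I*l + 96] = 6*l^2 + l*(-24 - 36*I) - 16 + 108*I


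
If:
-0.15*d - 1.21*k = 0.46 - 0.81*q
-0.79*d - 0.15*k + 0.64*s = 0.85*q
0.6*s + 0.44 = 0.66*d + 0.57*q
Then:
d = 1.09530229730087*s + 2.05615918083203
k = -0.28011737647712*s - 1.71208396119174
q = -0.215613186348376*s - 1.60888606903358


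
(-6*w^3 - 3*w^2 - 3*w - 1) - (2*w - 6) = -6*w^3 - 3*w^2 - 5*w + 5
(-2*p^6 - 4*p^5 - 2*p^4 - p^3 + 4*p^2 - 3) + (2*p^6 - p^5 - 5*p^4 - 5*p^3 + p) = -5*p^5 - 7*p^4 - 6*p^3 + 4*p^2 + p - 3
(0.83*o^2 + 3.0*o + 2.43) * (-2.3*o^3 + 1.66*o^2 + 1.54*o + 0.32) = -1.909*o^5 - 5.5222*o^4 + 0.6692*o^3 + 8.9194*o^2 + 4.7022*o + 0.7776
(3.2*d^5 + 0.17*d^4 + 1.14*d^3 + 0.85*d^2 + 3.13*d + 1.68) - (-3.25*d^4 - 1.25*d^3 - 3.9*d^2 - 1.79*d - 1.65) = 3.2*d^5 + 3.42*d^4 + 2.39*d^3 + 4.75*d^2 + 4.92*d + 3.33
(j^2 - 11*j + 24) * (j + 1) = j^3 - 10*j^2 + 13*j + 24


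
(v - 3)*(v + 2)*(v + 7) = v^3 + 6*v^2 - 13*v - 42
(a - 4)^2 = a^2 - 8*a + 16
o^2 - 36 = (o - 6)*(o + 6)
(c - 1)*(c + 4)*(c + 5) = c^3 + 8*c^2 + 11*c - 20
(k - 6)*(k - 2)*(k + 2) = k^3 - 6*k^2 - 4*k + 24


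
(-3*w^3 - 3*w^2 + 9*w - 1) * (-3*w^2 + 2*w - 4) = 9*w^5 + 3*w^4 - 21*w^3 + 33*w^2 - 38*w + 4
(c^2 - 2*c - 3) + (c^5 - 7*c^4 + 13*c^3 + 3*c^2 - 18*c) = c^5 - 7*c^4 + 13*c^3 + 4*c^2 - 20*c - 3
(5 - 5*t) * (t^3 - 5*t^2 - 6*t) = -5*t^4 + 30*t^3 + 5*t^2 - 30*t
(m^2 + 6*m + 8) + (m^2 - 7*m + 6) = 2*m^2 - m + 14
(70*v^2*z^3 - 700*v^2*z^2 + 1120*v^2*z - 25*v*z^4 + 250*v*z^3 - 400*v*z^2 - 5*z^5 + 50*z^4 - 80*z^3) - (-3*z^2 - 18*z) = 70*v^2*z^3 - 700*v^2*z^2 + 1120*v^2*z - 25*v*z^4 + 250*v*z^3 - 400*v*z^2 - 5*z^5 + 50*z^4 - 80*z^3 + 3*z^2 + 18*z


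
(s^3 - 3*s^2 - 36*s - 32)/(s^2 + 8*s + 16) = (s^2 - 7*s - 8)/(s + 4)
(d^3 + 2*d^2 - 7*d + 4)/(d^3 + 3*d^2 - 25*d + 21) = (d^2 + 3*d - 4)/(d^2 + 4*d - 21)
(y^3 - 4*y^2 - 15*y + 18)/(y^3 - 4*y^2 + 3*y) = (y^2 - 3*y - 18)/(y*(y - 3))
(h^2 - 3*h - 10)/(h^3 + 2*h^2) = (h - 5)/h^2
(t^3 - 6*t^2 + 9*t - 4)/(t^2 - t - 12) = (t^2 - 2*t + 1)/(t + 3)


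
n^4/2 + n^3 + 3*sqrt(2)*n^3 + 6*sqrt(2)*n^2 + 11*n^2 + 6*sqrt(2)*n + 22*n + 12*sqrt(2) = (n/2 + sqrt(2)/2)*(n + 2)*(n + 2*sqrt(2))*(n + 3*sqrt(2))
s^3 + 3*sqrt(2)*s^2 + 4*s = s*(s + sqrt(2))*(s + 2*sqrt(2))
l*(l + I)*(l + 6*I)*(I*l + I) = I*l^4 - 7*l^3 + I*l^3 - 7*l^2 - 6*I*l^2 - 6*I*l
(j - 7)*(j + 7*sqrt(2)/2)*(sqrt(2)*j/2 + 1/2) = sqrt(2)*j^3/2 - 7*sqrt(2)*j^2/2 + 4*j^2 - 28*j + 7*sqrt(2)*j/4 - 49*sqrt(2)/4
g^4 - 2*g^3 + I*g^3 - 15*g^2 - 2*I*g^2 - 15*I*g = g*(g - 5)*(g + 3)*(g + I)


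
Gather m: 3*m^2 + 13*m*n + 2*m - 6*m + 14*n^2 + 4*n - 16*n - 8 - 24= 3*m^2 + m*(13*n - 4) + 14*n^2 - 12*n - 32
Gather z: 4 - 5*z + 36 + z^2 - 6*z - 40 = z^2 - 11*z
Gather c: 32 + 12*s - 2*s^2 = -2*s^2 + 12*s + 32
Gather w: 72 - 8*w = 72 - 8*w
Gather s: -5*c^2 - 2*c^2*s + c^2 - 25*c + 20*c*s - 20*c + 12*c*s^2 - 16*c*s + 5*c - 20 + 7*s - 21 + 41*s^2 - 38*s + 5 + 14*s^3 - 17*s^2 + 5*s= -4*c^2 - 40*c + 14*s^3 + s^2*(12*c + 24) + s*(-2*c^2 + 4*c - 26) - 36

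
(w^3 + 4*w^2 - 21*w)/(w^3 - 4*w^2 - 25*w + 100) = w*(w^2 + 4*w - 21)/(w^3 - 4*w^2 - 25*w + 100)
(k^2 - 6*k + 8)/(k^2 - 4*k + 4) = (k - 4)/(k - 2)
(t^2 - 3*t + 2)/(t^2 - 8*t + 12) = (t - 1)/(t - 6)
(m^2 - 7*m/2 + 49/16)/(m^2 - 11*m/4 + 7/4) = (m - 7/4)/(m - 1)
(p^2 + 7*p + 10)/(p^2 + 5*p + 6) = (p + 5)/(p + 3)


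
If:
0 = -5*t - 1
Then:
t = -1/5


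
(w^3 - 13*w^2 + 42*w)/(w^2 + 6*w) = (w^2 - 13*w + 42)/(w + 6)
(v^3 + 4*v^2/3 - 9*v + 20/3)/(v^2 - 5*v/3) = v + 3 - 4/v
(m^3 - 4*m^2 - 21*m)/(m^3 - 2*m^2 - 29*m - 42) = m/(m + 2)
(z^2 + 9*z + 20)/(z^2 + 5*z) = (z + 4)/z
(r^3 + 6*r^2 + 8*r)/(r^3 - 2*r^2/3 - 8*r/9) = 9*(r^2 + 6*r + 8)/(9*r^2 - 6*r - 8)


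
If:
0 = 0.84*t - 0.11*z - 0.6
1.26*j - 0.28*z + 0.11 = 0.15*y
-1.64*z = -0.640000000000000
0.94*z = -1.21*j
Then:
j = -0.30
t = 0.77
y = -2.54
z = 0.39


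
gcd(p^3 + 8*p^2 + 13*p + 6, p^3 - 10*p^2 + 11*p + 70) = 1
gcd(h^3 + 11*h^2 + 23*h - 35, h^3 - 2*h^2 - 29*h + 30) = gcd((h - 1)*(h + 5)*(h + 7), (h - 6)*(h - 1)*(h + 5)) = h^2 + 4*h - 5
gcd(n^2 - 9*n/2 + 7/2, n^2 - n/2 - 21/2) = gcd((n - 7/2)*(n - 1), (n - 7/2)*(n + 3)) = n - 7/2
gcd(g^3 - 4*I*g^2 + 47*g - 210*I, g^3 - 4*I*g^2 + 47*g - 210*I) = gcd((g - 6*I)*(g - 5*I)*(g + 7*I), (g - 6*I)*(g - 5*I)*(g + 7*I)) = g^3 - 4*I*g^2 + 47*g - 210*I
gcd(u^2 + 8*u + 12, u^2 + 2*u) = u + 2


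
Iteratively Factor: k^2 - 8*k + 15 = (k - 3)*(k - 5)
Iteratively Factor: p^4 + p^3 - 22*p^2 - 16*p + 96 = (p + 3)*(p^3 - 2*p^2 - 16*p + 32) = (p + 3)*(p + 4)*(p^2 - 6*p + 8) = (p - 4)*(p + 3)*(p + 4)*(p - 2)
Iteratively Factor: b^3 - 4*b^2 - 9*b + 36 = (b - 4)*(b^2 - 9) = (b - 4)*(b + 3)*(b - 3)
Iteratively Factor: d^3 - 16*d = (d + 4)*(d^2 - 4*d) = (d - 4)*(d + 4)*(d)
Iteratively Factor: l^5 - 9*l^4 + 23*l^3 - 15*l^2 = (l)*(l^4 - 9*l^3 + 23*l^2 - 15*l) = l*(l - 5)*(l^3 - 4*l^2 + 3*l) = l*(l - 5)*(l - 1)*(l^2 - 3*l) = l^2*(l - 5)*(l - 1)*(l - 3)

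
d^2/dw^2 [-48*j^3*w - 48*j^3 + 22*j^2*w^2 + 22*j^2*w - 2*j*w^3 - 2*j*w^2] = 4*j*(11*j - 3*w - 1)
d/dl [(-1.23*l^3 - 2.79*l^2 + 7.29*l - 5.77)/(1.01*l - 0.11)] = (-2.4846*l^3 - 2.412*l^2 + 0.6138*l + 5.0258)/(1.0201*l^2 - 0.2222*l + 0.0121)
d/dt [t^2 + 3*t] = 2*t + 3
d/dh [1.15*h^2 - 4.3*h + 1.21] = 2.3*h - 4.3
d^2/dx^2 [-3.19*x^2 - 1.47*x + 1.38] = -6.38000000000000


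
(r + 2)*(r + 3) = r^2 + 5*r + 6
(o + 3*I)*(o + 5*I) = o^2 + 8*I*o - 15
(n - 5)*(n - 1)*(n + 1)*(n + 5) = n^4 - 26*n^2 + 25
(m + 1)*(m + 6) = m^2 + 7*m + 6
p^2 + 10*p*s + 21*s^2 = (p + 3*s)*(p + 7*s)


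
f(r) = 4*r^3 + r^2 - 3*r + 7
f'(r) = 12*r^2 + 2*r - 3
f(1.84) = 29.78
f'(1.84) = 41.31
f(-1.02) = 6.86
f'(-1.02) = 7.44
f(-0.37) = 8.04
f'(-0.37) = -2.10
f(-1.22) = 4.89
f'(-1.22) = 12.42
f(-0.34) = 7.98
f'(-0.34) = -2.29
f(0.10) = 6.71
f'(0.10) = -2.68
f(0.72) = 6.85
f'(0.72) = 4.66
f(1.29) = 13.38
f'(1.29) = 19.55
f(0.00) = 7.00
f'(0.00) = -3.00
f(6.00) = 889.00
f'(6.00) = 441.00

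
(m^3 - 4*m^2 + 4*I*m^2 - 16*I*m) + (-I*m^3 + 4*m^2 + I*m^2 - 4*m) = m^3 - I*m^3 + 5*I*m^2 - 4*m - 16*I*m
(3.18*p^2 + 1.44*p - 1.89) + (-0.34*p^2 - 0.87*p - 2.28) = 2.84*p^2 + 0.57*p - 4.17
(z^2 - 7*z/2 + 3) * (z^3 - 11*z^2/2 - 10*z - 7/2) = z^5 - 9*z^4 + 49*z^3/4 + 15*z^2 - 71*z/4 - 21/2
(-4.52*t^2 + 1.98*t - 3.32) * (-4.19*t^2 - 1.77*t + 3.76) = 18.9388*t^4 - 0.295800000000002*t^3 - 6.589*t^2 + 13.3212*t - 12.4832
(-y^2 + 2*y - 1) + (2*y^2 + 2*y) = y^2 + 4*y - 1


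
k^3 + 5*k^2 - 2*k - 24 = (k - 2)*(k + 3)*(k + 4)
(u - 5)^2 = u^2 - 10*u + 25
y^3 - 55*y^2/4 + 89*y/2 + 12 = (y - 8)*(y - 6)*(y + 1/4)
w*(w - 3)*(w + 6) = w^3 + 3*w^2 - 18*w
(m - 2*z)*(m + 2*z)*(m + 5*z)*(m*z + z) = m^4*z + 5*m^3*z^2 + m^3*z - 4*m^2*z^3 + 5*m^2*z^2 - 20*m*z^4 - 4*m*z^3 - 20*z^4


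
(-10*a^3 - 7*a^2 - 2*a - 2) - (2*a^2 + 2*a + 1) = -10*a^3 - 9*a^2 - 4*a - 3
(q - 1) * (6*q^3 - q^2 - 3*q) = 6*q^4 - 7*q^3 - 2*q^2 + 3*q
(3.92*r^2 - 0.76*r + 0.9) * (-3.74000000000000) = -14.6608*r^2 + 2.8424*r - 3.366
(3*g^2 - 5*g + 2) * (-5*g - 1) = -15*g^3 + 22*g^2 - 5*g - 2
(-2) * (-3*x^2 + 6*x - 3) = 6*x^2 - 12*x + 6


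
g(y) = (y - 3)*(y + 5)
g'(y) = 2*y + 2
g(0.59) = -13.47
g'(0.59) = 3.18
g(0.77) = -12.87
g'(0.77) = 3.54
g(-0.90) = -15.99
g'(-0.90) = 0.20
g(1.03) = -11.88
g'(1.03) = 4.06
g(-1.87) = -15.24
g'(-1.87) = -1.74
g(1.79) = -8.22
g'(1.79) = 5.58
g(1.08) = -11.67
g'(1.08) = 4.16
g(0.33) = -14.23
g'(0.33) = 2.66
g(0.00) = -15.00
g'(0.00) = 2.00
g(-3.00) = -12.00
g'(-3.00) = -4.00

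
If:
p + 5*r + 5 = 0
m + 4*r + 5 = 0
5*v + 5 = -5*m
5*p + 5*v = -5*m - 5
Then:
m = -1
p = 0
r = -1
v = 0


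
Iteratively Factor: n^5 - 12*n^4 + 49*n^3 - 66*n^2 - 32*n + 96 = (n - 4)*(n^4 - 8*n^3 + 17*n^2 + 2*n - 24) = (n - 4)*(n + 1)*(n^3 - 9*n^2 + 26*n - 24) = (n - 4)*(n - 3)*(n + 1)*(n^2 - 6*n + 8) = (n - 4)^2*(n - 3)*(n + 1)*(n - 2)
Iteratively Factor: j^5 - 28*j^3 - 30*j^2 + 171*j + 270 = (j + 2)*(j^4 - 2*j^3 - 24*j^2 + 18*j + 135) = (j - 3)*(j + 2)*(j^3 + j^2 - 21*j - 45) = (j - 3)*(j + 2)*(j + 3)*(j^2 - 2*j - 15) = (j - 3)*(j + 2)*(j + 3)^2*(j - 5)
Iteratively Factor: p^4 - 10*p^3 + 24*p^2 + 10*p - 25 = (p - 1)*(p^3 - 9*p^2 + 15*p + 25) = (p - 5)*(p - 1)*(p^2 - 4*p - 5) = (p - 5)^2*(p - 1)*(p + 1)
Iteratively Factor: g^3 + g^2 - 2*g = (g - 1)*(g^2 + 2*g) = (g - 1)*(g + 2)*(g)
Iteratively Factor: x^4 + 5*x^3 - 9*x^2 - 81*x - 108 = (x + 3)*(x^3 + 2*x^2 - 15*x - 36) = (x + 3)^2*(x^2 - x - 12) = (x + 3)^3*(x - 4)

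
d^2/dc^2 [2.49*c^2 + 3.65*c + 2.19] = 4.98000000000000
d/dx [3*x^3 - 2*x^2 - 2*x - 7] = 9*x^2 - 4*x - 2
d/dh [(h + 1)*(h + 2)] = 2*h + 3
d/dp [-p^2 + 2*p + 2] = 2 - 2*p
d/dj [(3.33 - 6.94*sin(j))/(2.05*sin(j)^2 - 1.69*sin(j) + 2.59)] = (14.227*sin(j)^2 - 13.653*sin(j) - 12.3469)*cos(j)/(4.2025*sin(j)^4 - 6.929*sin(j)^3 + 13.4751*sin(j)^2 - 8.7542*sin(j) + 6.7081)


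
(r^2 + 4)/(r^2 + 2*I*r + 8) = (r + 2*I)/(r + 4*I)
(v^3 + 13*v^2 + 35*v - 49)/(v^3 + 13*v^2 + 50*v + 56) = (v^2 + 6*v - 7)/(v^2 + 6*v + 8)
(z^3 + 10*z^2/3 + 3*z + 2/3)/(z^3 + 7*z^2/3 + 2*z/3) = (z + 1)/z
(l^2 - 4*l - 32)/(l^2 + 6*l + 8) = (l - 8)/(l + 2)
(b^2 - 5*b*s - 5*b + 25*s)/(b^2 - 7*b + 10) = (b - 5*s)/(b - 2)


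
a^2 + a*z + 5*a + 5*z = (a + 5)*(a + z)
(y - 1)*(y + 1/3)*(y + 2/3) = y^3 - 7*y/9 - 2/9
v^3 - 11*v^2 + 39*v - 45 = (v - 5)*(v - 3)^2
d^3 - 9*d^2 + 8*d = d*(d - 8)*(d - 1)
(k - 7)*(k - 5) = k^2 - 12*k + 35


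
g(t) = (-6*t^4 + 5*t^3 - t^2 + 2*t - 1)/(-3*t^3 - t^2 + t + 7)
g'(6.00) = 1.94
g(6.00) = 10.02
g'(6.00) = 1.94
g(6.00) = 10.02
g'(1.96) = 0.79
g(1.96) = 2.97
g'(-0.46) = 1.27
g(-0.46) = -0.44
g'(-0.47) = 1.32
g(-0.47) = -0.45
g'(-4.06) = 2.05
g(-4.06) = -10.63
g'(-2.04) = 3.06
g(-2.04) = -5.92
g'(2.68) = 1.59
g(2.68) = 3.91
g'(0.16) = 0.28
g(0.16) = -0.10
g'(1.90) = 0.59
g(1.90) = 2.92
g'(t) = (9*t^2 + 2*t - 1)*(-6*t^4 + 5*t^3 - t^2 + 2*t - 1)/(-3*t^3 - t^2 + t + 7)^2 + (-24*t^3 + 15*t^2 - 2*t + 2)/(-3*t^3 - t^2 + t + 7)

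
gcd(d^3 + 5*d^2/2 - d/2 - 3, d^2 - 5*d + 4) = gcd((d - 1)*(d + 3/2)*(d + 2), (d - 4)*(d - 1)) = d - 1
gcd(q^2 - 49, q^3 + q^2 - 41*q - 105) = q - 7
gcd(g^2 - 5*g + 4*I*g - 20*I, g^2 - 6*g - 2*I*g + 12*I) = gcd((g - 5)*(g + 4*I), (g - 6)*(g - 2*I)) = 1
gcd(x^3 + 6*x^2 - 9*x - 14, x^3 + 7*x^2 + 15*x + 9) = x + 1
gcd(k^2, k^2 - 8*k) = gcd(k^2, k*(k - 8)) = k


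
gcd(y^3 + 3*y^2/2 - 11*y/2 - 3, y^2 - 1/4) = y + 1/2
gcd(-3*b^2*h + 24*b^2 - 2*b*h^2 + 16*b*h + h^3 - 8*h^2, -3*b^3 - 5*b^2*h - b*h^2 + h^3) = 3*b^2 + 2*b*h - h^2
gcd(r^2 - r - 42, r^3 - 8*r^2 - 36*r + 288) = r + 6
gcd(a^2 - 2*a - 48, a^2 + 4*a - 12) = a + 6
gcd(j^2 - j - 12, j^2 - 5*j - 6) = 1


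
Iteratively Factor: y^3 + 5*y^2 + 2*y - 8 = (y + 4)*(y^2 + y - 2) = (y - 1)*(y + 4)*(y + 2)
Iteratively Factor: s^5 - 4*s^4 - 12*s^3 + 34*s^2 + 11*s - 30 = (s - 2)*(s^4 - 2*s^3 - 16*s^2 + 2*s + 15) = (s - 2)*(s - 1)*(s^3 - s^2 - 17*s - 15) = (s - 2)*(s - 1)*(s + 1)*(s^2 - 2*s - 15) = (s - 2)*(s - 1)*(s + 1)*(s + 3)*(s - 5)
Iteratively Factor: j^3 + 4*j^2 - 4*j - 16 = (j - 2)*(j^2 + 6*j + 8) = (j - 2)*(j + 4)*(j + 2)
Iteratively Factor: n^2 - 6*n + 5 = (n - 1)*(n - 5)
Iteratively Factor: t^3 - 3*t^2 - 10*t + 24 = (t - 4)*(t^2 + t - 6) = (t - 4)*(t - 2)*(t + 3)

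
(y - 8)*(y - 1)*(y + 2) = y^3 - 7*y^2 - 10*y + 16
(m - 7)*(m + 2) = m^2 - 5*m - 14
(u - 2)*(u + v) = u^2 + u*v - 2*u - 2*v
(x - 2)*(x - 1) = x^2 - 3*x + 2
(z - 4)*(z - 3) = z^2 - 7*z + 12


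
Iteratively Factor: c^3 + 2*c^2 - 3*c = (c)*(c^2 + 2*c - 3) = c*(c + 3)*(c - 1)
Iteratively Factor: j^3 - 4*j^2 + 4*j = (j - 2)*(j^2 - 2*j) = j*(j - 2)*(j - 2)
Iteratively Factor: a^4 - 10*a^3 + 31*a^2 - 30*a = (a - 5)*(a^3 - 5*a^2 + 6*a) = a*(a - 5)*(a^2 - 5*a + 6) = a*(a - 5)*(a - 2)*(a - 3)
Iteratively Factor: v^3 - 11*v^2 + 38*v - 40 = (v - 2)*(v^2 - 9*v + 20) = (v - 4)*(v - 2)*(v - 5)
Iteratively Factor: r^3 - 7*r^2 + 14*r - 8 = (r - 4)*(r^2 - 3*r + 2) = (r - 4)*(r - 2)*(r - 1)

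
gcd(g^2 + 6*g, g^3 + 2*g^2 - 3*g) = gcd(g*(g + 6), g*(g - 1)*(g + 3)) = g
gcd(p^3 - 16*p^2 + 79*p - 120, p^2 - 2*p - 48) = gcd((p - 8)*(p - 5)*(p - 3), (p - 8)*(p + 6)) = p - 8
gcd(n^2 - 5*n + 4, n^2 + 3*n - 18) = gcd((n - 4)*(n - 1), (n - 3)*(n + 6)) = 1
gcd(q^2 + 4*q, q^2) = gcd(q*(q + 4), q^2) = q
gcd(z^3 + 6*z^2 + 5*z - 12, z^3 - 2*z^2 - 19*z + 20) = z^2 + 3*z - 4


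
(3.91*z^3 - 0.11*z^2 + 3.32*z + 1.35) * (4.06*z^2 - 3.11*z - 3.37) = 15.8746*z^5 - 12.6067*z^4 + 0.644599999999999*z^3 - 4.4735*z^2 - 15.3869*z - 4.5495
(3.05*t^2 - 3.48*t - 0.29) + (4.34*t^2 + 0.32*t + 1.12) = 7.39*t^2 - 3.16*t + 0.83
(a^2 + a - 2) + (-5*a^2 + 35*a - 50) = -4*a^2 + 36*a - 52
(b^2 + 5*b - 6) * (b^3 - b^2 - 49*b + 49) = b^5 + 4*b^4 - 60*b^3 - 190*b^2 + 539*b - 294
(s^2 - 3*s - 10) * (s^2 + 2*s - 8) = s^4 - s^3 - 24*s^2 + 4*s + 80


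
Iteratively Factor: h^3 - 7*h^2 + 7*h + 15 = (h - 5)*(h^2 - 2*h - 3) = (h - 5)*(h - 3)*(h + 1)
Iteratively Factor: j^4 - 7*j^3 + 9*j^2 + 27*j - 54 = (j - 3)*(j^3 - 4*j^2 - 3*j + 18) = (j - 3)*(j + 2)*(j^2 - 6*j + 9) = (j - 3)^2*(j + 2)*(j - 3)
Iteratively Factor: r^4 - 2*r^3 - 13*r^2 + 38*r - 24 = (r - 3)*(r^3 + r^2 - 10*r + 8) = (r - 3)*(r - 1)*(r^2 + 2*r - 8) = (r - 3)*(r - 2)*(r - 1)*(r + 4)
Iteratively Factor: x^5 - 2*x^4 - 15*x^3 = (x)*(x^4 - 2*x^3 - 15*x^2) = x^2*(x^3 - 2*x^2 - 15*x) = x^3*(x^2 - 2*x - 15) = x^3*(x + 3)*(x - 5)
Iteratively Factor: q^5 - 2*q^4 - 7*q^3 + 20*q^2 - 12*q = (q - 2)*(q^4 - 7*q^2 + 6*q) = q*(q - 2)*(q^3 - 7*q + 6) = q*(q - 2)*(q + 3)*(q^2 - 3*q + 2) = q*(q - 2)^2*(q + 3)*(q - 1)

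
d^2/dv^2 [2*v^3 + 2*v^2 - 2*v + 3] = 12*v + 4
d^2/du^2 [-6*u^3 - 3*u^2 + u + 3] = -36*u - 6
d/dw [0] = 0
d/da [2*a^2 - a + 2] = 4*a - 1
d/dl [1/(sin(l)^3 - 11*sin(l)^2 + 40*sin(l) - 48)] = (10 - 3*sin(l))*cos(l)/((sin(l) - 4)^3*(sin(l) - 3)^2)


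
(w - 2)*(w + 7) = w^2 + 5*w - 14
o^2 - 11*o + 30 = (o - 6)*(o - 5)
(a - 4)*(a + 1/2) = a^2 - 7*a/2 - 2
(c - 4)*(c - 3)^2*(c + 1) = c^4 - 9*c^3 + 23*c^2 - 3*c - 36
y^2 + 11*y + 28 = (y + 4)*(y + 7)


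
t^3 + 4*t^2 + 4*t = t*(t + 2)^2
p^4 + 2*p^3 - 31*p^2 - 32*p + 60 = (p - 5)*(p - 1)*(p + 2)*(p + 6)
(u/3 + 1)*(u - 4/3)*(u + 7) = u^3/3 + 26*u^2/9 + 23*u/9 - 28/3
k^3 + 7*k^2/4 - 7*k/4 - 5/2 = (k - 5/4)*(k + 1)*(k + 2)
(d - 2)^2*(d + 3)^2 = d^4 + 2*d^3 - 11*d^2 - 12*d + 36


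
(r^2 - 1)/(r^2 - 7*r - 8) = (r - 1)/(r - 8)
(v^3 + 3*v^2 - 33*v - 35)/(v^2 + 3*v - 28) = (v^2 - 4*v - 5)/(v - 4)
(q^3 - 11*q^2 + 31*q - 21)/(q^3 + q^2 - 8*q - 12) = (q^2 - 8*q + 7)/(q^2 + 4*q + 4)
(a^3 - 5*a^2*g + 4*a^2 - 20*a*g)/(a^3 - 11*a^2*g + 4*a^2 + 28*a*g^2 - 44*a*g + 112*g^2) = a*(a - 5*g)/(a^2 - 11*a*g + 28*g^2)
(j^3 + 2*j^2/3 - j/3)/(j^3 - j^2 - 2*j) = (j - 1/3)/(j - 2)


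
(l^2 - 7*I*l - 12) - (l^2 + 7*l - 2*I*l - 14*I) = -7*l - 5*I*l - 12 + 14*I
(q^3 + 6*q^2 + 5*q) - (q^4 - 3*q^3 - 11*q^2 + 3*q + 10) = -q^4 + 4*q^3 + 17*q^2 + 2*q - 10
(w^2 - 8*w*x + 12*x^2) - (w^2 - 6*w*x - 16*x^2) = -2*w*x + 28*x^2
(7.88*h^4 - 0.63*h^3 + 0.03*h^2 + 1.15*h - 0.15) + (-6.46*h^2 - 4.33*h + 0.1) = 7.88*h^4 - 0.63*h^3 - 6.43*h^2 - 3.18*h - 0.05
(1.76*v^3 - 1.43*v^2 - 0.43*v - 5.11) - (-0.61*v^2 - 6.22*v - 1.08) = 1.76*v^3 - 0.82*v^2 + 5.79*v - 4.03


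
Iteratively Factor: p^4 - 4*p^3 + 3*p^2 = (p - 3)*(p^3 - p^2) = (p - 3)*(p - 1)*(p^2) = p*(p - 3)*(p - 1)*(p)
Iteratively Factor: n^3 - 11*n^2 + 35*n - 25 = (n - 5)*(n^2 - 6*n + 5) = (n - 5)^2*(n - 1)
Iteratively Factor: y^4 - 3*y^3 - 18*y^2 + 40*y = (y - 2)*(y^3 - y^2 - 20*y) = y*(y - 2)*(y^2 - y - 20) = y*(y - 5)*(y - 2)*(y + 4)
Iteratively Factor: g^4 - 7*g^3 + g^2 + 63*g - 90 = (g + 3)*(g^3 - 10*g^2 + 31*g - 30) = (g - 5)*(g + 3)*(g^2 - 5*g + 6) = (g - 5)*(g - 3)*(g + 3)*(g - 2)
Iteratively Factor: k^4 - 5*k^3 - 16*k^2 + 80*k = (k + 4)*(k^3 - 9*k^2 + 20*k) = k*(k + 4)*(k^2 - 9*k + 20) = k*(k - 4)*(k + 4)*(k - 5)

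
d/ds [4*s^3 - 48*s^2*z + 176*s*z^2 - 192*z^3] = 12*s^2 - 96*s*z + 176*z^2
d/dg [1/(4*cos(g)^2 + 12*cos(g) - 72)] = (2*cos(g) + 3)*sin(g)/(4*(cos(g)^2 + 3*cos(g) - 18)^2)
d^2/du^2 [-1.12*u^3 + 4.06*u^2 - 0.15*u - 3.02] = 8.12 - 6.72*u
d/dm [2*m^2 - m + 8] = 4*m - 1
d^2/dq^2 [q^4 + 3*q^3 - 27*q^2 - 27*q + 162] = 12*q^2 + 18*q - 54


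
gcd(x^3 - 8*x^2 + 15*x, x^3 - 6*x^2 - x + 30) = x^2 - 8*x + 15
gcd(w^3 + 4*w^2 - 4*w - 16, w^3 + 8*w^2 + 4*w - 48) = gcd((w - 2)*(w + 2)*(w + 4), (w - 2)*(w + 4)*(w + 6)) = w^2 + 2*w - 8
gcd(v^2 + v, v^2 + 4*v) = v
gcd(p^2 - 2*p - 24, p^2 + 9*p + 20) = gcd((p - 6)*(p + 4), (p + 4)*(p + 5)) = p + 4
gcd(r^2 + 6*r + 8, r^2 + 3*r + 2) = r + 2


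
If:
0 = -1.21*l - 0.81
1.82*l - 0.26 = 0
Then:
No Solution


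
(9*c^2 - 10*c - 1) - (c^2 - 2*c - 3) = 8*c^2 - 8*c + 2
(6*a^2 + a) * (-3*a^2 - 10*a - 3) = -18*a^4 - 63*a^3 - 28*a^2 - 3*a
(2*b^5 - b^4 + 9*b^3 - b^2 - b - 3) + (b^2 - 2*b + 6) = 2*b^5 - b^4 + 9*b^3 - 3*b + 3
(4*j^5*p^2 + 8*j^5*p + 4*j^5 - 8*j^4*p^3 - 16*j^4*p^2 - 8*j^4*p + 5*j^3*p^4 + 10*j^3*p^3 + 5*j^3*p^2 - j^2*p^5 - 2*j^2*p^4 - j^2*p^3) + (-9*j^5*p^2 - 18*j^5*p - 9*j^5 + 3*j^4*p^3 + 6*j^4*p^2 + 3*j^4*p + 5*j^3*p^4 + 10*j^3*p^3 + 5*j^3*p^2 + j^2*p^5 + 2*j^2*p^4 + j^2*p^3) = -5*j^5*p^2 - 10*j^5*p - 5*j^5 - 5*j^4*p^3 - 10*j^4*p^2 - 5*j^4*p + 10*j^3*p^4 + 20*j^3*p^3 + 10*j^3*p^2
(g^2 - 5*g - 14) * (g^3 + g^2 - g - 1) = g^5 - 4*g^4 - 20*g^3 - 10*g^2 + 19*g + 14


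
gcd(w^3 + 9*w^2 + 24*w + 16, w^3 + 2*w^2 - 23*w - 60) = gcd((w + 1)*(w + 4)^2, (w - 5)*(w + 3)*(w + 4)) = w + 4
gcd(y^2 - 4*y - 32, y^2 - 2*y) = 1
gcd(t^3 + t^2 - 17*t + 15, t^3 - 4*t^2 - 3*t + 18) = t - 3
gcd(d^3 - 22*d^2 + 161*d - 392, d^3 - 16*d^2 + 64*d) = d - 8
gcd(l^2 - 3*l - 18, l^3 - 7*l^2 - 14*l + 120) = l - 6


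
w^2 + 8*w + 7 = (w + 1)*(w + 7)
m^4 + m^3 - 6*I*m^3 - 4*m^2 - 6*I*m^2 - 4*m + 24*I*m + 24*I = (m - 2)*(m + 1)*(m + 2)*(m - 6*I)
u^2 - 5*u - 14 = (u - 7)*(u + 2)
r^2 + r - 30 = (r - 5)*(r + 6)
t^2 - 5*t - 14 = (t - 7)*(t + 2)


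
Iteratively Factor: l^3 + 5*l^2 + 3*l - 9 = (l + 3)*(l^2 + 2*l - 3) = (l - 1)*(l + 3)*(l + 3)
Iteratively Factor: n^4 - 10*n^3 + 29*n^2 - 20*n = (n - 4)*(n^3 - 6*n^2 + 5*n) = n*(n - 4)*(n^2 - 6*n + 5) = n*(n - 5)*(n - 4)*(n - 1)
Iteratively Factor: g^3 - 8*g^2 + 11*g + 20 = (g + 1)*(g^2 - 9*g + 20) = (g - 4)*(g + 1)*(g - 5)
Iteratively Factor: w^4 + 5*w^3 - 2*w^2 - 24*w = (w - 2)*(w^3 + 7*w^2 + 12*w) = w*(w - 2)*(w^2 + 7*w + 12) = w*(w - 2)*(w + 3)*(w + 4)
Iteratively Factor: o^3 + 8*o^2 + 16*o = (o + 4)*(o^2 + 4*o) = o*(o + 4)*(o + 4)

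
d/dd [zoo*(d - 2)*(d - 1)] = zoo*(d + 1)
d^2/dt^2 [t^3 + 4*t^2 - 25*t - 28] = 6*t + 8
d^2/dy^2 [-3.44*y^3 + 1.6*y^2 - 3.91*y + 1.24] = 3.2 - 20.64*y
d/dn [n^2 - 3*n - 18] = 2*n - 3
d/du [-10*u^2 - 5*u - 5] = -20*u - 5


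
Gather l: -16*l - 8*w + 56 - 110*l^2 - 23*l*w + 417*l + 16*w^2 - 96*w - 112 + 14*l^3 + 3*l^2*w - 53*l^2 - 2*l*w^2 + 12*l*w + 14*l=14*l^3 + l^2*(3*w - 163) + l*(-2*w^2 - 11*w + 415) + 16*w^2 - 104*w - 56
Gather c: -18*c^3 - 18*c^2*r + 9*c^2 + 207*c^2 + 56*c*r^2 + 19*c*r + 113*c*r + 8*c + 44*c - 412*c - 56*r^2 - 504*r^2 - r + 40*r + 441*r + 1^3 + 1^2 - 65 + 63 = -18*c^3 + c^2*(216 - 18*r) + c*(56*r^2 + 132*r - 360) - 560*r^2 + 480*r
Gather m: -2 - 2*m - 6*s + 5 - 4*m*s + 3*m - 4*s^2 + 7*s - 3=m*(1 - 4*s) - 4*s^2 + s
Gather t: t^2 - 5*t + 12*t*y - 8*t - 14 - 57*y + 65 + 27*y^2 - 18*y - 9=t^2 + t*(12*y - 13) + 27*y^2 - 75*y + 42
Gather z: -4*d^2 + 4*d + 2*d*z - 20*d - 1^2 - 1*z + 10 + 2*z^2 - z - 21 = -4*d^2 - 16*d + 2*z^2 + z*(2*d - 2) - 12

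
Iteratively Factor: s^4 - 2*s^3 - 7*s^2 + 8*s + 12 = (s + 1)*(s^3 - 3*s^2 - 4*s + 12) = (s - 3)*(s + 1)*(s^2 - 4) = (s - 3)*(s + 1)*(s + 2)*(s - 2)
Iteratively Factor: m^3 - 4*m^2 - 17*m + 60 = (m + 4)*(m^2 - 8*m + 15) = (m - 3)*(m + 4)*(m - 5)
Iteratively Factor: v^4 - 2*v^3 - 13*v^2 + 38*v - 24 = (v - 3)*(v^3 + v^2 - 10*v + 8) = (v - 3)*(v - 2)*(v^2 + 3*v - 4) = (v - 3)*(v - 2)*(v + 4)*(v - 1)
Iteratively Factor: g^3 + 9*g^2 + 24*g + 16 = (g + 4)*(g^2 + 5*g + 4) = (g + 4)^2*(g + 1)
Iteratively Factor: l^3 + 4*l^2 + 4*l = (l + 2)*(l^2 + 2*l) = l*(l + 2)*(l + 2)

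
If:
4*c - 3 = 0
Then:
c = 3/4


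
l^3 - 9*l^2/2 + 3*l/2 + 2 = (l - 4)*(l - 1)*(l + 1/2)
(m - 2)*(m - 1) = m^2 - 3*m + 2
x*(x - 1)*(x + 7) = x^3 + 6*x^2 - 7*x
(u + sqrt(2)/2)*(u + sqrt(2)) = u^2 + 3*sqrt(2)*u/2 + 1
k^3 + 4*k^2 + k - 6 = (k - 1)*(k + 2)*(k + 3)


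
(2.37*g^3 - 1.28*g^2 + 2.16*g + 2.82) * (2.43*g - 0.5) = 5.7591*g^4 - 4.2954*g^3 + 5.8888*g^2 + 5.7726*g - 1.41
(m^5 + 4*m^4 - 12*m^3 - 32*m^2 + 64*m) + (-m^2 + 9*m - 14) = m^5 + 4*m^4 - 12*m^3 - 33*m^2 + 73*m - 14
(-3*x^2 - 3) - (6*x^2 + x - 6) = -9*x^2 - x + 3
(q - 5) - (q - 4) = -1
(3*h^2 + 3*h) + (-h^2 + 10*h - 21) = 2*h^2 + 13*h - 21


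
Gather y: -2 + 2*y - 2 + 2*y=4*y - 4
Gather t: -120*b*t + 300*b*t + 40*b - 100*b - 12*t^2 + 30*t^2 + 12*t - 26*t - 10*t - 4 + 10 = -60*b + 18*t^2 + t*(180*b - 24) + 6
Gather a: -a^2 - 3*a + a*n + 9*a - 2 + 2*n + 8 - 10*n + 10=-a^2 + a*(n + 6) - 8*n + 16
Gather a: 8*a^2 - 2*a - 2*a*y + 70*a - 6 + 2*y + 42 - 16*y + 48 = 8*a^2 + a*(68 - 2*y) - 14*y + 84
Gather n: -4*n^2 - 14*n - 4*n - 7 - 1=-4*n^2 - 18*n - 8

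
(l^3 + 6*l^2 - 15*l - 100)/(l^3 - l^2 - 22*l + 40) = (l + 5)/(l - 2)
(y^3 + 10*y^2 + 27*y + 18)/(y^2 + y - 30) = (y^2 + 4*y + 3)/(y - 5)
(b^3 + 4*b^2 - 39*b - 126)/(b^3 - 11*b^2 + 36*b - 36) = (b^2 + 10*b + 21)/(b^2 - 5*b + 6)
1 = 1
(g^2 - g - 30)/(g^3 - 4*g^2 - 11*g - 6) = (g + 5)/(g^2 + 2*g + 1)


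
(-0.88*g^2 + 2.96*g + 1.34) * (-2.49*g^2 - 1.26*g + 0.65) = 2.1912*g^4 - 6.2616*g^3 - 7.6382*g^2 + 0.2356*g + 0.871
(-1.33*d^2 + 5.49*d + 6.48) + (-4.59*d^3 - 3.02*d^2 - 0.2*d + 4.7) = -4.59*d^3 - 4.35*d^2 + 5.29*d + 11.18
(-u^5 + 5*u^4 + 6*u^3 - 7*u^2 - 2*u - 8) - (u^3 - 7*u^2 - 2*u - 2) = -u^5 + 5*u^4 + 5*u^3 - 6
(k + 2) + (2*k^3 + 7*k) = 2*k^3 + 8*k + 2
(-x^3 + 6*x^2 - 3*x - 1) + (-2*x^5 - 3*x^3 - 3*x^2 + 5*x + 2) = -2*x^5 - 4*x^3 + 3*x^2 + 2*x + 1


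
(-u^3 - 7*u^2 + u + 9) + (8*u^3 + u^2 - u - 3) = 7*u^3 - 6*u^2 + 6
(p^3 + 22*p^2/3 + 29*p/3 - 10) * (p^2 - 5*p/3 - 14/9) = p^5 + 17*p^4/3 - 37*p^3/9 - 1013*p^2/27 + 44*p/27 + 140/9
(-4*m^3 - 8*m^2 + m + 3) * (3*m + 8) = -12*m^4 - 56*m^3 - 61*m^2 + 17*m + 24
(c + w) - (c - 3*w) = 4*w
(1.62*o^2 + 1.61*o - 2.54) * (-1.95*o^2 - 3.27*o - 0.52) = -3.159*o^4 - 8.4369*o^3 - 1.1541*o^2 + 7.4686*o + 1.3208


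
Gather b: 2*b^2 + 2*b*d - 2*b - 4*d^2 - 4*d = 2*b^2 + b*(2*d - 2) - 4*d^2 - 4*d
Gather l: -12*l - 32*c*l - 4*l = l*(-32*c - 16)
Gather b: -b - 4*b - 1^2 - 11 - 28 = -5*b - 40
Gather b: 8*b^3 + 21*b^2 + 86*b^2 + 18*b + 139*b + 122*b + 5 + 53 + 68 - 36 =8*b^3 + 107*b^2 + 279*b + 90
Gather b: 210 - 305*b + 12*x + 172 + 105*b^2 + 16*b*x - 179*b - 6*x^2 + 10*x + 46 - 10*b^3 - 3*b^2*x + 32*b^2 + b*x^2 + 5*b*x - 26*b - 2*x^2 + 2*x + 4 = -10*b^3 + b^2*(137 - 3*x) + b*(x^2 + 21*x - 510) - 8*x^2 + 24*x + 432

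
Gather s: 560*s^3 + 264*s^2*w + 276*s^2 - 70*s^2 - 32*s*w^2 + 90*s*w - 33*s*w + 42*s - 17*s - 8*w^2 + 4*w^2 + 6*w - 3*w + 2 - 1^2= 560*s^3 + s^2*(264*w + 206) + s*(-32*w^2 + 57*w + 25) - 4*w^2 + 3*w + 1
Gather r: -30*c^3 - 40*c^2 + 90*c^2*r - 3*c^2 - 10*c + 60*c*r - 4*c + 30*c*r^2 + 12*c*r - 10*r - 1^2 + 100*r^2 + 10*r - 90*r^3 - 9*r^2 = -30*c^3 - 43*c^2 - 14*c - 90*r^3 + r^2*(30*c + 91) + r*(90*c^2 + 72*c) - 1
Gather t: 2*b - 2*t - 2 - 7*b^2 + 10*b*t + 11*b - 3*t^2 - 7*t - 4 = -7*b^2 + 13*b - 3*t^2 + t*(10*b - 9) - 6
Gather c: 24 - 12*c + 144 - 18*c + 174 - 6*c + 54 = 396 - 36*c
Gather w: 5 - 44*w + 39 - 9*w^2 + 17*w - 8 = -9*w^2 - 27*w + 36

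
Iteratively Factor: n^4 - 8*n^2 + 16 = (n - 2)*(n^3 + 2*n^2 - 4*n - 8) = (n - 2)*(n + 2)*(n^2 - 4) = (n - 2)*(n + 2)^2*(n - 2)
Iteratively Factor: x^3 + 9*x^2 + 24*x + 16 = (x + 4)*(x^2 + 5*x + 4) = (x + 1)*(x + 4)*(x + 4)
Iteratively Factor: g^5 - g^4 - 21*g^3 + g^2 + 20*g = (g + 1)*(g^4 - 2*g^3 - 19*g^2 + 20*g) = (g + 1)*(g + 4)*(g^3 - 6*g^2 + 5*g) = (g - 5)*(g + 1)*(g + 4)*(g^2 - g) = g*(g - 5)*(g + 1)*(g + 4)*(g - 1)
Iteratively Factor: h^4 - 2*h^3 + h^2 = (h - 1)*(h^3 - h^2) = (h - 1)^2*(h^2) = h*(h - 1)^2*(h)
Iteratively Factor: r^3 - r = (r + 1)*(r^2 - r) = (r - 1)*(r + 1)*(r)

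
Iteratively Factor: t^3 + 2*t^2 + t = (t + 1)*(t^2 + t) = t*(t + 1)*(t + 1)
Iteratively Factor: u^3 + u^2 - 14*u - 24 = (u + 2)*(u^2 - u - 12) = (u - 4)*(u + 2)*(u + 3)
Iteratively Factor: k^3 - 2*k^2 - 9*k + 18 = (k + 3)*(k^2 - 5*k + 6) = (k - 3)*(k + 3)*(k - 2)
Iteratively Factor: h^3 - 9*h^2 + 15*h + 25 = (h + 1)*(h^2 - 10*h + 25) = (h - 5)*(h + 1)*(h - 5)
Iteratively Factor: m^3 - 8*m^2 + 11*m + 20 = (m - 5)*(m^2 - 3*m - 4) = (m - 5)*(m - 4)*(m + 1)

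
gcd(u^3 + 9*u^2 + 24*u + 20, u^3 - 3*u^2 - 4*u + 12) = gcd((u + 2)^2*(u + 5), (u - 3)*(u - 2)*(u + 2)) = u + 2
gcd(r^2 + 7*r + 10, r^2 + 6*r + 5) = r + 5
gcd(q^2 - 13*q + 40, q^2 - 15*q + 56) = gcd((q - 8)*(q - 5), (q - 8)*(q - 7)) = q - 8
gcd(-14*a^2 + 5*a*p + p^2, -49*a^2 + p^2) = 7*a + p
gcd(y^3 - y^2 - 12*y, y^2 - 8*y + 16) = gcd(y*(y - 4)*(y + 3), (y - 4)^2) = y - 4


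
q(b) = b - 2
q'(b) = 1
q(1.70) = -0.30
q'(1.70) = 1.00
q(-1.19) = -3.19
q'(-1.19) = 1.00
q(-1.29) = -3.29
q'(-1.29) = 1.00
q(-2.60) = -4.60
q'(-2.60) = 1.00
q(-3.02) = -5.02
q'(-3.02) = 1.00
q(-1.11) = -3.11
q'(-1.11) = 1.00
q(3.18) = 1.18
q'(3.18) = 1.00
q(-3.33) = -5.33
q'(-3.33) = 1.00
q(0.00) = -2.00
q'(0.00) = 1.00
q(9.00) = 7.00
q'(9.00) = 1.00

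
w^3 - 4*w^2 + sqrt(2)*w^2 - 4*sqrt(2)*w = w*(w - 4)*(w + sqrt(2))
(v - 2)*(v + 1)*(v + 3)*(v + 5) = v^4 + 7*v^3 + 5*v^2 - 31*v - 30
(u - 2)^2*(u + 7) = u^3 + 3*u^2 - 24*u + 28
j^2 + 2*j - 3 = (j - 1)*(j + 3)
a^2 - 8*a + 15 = (a - 5)*(a - 3)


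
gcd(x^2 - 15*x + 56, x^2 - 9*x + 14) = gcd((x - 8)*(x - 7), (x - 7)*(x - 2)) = x - 7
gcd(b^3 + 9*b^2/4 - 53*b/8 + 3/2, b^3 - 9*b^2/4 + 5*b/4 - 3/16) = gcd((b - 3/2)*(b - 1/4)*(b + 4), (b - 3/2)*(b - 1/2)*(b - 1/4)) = b^2 - 7*b/4 + 3/8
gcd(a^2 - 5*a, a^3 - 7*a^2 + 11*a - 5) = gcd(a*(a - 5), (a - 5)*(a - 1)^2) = a - 5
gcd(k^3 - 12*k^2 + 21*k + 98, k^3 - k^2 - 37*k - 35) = k - 7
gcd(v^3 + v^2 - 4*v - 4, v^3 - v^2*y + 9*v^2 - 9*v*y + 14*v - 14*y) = v + 2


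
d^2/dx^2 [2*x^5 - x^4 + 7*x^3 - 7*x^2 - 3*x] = 40*x^3 - 12*x^2 + 42*x - 14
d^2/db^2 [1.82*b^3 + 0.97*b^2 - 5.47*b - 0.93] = 10.92*b + 1.94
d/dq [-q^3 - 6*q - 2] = -3*q^2 - 6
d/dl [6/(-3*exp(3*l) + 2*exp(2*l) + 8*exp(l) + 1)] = (54*exp(2*l) - 24*exp(l) - 48)*exp(l)/(-3*exp(3*l) + 2*exp(2*l) + 8*exp(l) + 1)^2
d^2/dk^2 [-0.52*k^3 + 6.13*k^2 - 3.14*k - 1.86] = 12.26 - 3.12*k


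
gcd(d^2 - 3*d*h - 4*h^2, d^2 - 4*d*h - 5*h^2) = d + h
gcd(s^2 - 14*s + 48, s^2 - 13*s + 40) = s - 8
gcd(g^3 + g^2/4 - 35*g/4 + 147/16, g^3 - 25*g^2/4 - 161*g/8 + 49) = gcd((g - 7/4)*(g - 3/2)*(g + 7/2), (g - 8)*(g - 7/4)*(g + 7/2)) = g^2 + 7*g/4 - 49/8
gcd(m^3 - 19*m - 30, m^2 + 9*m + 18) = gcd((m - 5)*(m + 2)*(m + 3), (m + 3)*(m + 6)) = m + 3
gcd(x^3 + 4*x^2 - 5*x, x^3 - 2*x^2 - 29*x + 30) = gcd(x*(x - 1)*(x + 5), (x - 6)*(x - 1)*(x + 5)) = x^2 + 4*x - 5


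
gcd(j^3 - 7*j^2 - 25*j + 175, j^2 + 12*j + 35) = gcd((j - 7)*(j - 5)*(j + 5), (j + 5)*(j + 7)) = j + 5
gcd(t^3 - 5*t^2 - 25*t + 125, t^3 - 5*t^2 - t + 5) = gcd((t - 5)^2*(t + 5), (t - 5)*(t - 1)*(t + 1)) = t - 5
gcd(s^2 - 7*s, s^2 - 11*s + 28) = s - 7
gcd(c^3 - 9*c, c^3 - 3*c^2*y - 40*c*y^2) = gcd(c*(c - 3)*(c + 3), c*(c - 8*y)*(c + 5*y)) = c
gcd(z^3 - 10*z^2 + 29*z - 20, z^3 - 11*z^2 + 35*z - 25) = z^2 - 6*z + 5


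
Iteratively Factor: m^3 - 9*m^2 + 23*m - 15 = (m - 5)*(m^2 - 4*m + 3) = (m - 5)*(m - 1)*(m - 3)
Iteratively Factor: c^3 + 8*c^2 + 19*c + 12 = (c + 4)*(c^2 + 4*c + 3) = (c + 3)*(c + 4)*(c + 1)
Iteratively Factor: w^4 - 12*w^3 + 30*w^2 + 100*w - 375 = (w + 3)*(w^3 - 15*w^2 + 75*w - 125) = (w - 5)*(w + 3)*(w^2 - 10*w + 25) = (w - 5)^2*(w + 3)*(w - 5)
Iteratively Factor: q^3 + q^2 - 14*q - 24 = (q - 4)*(q^2 + 5*q + 6) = (q - 4)*(q + 3)*(q + 2)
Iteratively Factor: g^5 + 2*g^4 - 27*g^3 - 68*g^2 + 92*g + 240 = (g + 4)*(g^4 - 2*g^3 - 19*g^2 + 8*g + 60) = (g - 5)*(g + 4)*(g^3 + 3*g^2 - 4*g - 12) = (g - 5)*(g - 2)*(g + 4)*(g^2 + 5*g + 6) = (g - 5)*(g - 2)*(g + 3)*(g + 4)*(g + 2)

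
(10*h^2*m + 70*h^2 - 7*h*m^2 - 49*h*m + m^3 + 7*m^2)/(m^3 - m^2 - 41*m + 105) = (10*h^2 - 7*h*m + m^2)/(m^2 - 8*m + 15)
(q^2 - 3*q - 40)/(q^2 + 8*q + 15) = (q - 8)/(q + 3)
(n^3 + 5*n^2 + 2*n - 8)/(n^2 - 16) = (n^2 + n - 2)/(n - 4)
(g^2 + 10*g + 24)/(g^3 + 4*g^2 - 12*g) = (g + 4)/(g*(g - 2))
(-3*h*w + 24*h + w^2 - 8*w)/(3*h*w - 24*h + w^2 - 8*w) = (-3*h + w)/(3*h + w)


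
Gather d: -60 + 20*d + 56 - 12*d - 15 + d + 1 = 9*d - 18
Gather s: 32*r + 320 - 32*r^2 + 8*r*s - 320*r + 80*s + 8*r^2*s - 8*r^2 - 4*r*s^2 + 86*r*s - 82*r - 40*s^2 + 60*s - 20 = -40*r^2 - 370*r + s^2*(-4*r - 40) + s*(8*r^2 + 94*r + 140) + 300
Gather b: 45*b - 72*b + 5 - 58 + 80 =27 - 27*b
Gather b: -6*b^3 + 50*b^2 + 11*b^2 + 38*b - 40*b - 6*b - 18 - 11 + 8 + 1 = -6*b^3 + 61*b^2 - 8*b - 20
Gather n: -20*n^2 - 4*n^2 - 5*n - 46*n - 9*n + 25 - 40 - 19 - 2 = -24*n^2 - 60*n - 36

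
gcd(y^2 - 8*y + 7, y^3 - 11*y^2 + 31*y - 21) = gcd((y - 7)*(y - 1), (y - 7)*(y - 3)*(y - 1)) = y^2 - 8*y + 7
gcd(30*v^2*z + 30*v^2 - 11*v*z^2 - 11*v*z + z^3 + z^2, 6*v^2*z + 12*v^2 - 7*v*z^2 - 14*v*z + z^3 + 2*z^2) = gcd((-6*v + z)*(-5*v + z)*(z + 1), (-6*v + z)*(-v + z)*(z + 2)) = -6*v + z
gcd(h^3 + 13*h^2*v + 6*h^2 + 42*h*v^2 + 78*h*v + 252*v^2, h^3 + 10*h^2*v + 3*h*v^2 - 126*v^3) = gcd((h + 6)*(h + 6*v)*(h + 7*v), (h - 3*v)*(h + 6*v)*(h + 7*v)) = h^2 + 13*h*v + 42*v^2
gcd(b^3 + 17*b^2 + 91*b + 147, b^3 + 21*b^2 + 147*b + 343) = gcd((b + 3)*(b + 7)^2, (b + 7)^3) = b^2 + 14*b + 49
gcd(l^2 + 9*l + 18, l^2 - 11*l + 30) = 1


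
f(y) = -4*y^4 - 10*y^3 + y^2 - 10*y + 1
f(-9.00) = -18782.00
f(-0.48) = 6.92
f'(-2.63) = 68.30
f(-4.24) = -469.15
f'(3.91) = -1417.25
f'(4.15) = -1661.95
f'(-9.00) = 9206.00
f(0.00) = 1.00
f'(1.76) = -186.64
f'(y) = -16*y^3 - 30*y^2 + 2*y - 10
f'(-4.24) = 661.79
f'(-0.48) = -16.10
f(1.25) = -39.23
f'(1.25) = -85.62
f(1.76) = -106.40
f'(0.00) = -10.00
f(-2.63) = 24.76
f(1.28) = -41.87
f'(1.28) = -90.15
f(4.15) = -1924.47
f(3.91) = -1555.48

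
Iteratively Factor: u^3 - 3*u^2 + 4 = (u - 2)*(u^2 - u - 2) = (u - 2)*(u + 1)*(u - 2)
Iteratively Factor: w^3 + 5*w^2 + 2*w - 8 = (w + 4)*(w^2 + w - 2) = (w + 2)*(w + 4)*(w - 1)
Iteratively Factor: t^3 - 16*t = (t - 4)*(t^2 + 4*t) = (t - 4)*(t + 4)*(t)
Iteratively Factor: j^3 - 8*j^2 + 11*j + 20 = (j - 5)*(j^2 - 3*j - 4) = (j - 5)*(j + 1)*(j - 4)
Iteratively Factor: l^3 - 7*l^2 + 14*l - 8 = (l - 1)*(l^2 - 6*l + 8) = (l - 2)*(l - 1)*(l - 4)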